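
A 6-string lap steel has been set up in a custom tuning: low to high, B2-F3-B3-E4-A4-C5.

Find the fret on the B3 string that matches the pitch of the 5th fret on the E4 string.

10

E4 at fret 5 is E4 + 5 semitones = A4.
The open B3 string is 5 semitones below the open E4, so the same pitch on the B3 string lies at fret 5 + 5 = 10.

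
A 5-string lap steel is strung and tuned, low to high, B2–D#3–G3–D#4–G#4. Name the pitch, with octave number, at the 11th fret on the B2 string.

A#3

Each fret is one semitone, so B2 + 11 = A#3.
(Equivalently spelled Bb3.)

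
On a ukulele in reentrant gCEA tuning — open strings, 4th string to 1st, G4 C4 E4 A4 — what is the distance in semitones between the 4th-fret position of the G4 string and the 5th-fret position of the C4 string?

6 semitones

G4 at fret 4 → B4 (MIDI 71); C4 at fret 5 → F4 (MIDI 65).
71 − 65 = 6, so the two pitches are 6 semitones apart, with B4 the higher.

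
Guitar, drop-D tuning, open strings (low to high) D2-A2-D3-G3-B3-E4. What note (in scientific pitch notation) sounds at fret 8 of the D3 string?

The open D3 string plus 8 semitones: D–D#–E–F–F#–G–G#–A–A#.
No B→C boundary is crossed, so the octave stays at 3.

A♯3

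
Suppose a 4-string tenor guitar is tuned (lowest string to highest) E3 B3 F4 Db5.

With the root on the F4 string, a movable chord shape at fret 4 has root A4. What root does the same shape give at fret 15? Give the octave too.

Ab5

Moving from fret 4 to fret 15 shifts the root by 11 semitones.
A4 up 11 semitones is Ab5.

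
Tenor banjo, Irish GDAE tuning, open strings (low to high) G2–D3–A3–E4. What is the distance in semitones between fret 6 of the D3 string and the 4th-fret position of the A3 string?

D3 at fret 6 → G#3 (MIDI 56); A3 at fret 4 → C#4 (MIDI 61).
56 − 61 = -5, so the two pitches are 5 semitones apart, with C#4 the higher.

5 semitones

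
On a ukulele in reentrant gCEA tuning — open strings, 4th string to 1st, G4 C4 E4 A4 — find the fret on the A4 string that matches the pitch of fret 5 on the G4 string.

3

Fret 5 on G4 is MIDI 67 + 5 = 72 (C5). On the A4 string (open MIDI 69), that pitch is 72 − 69 = fret 3.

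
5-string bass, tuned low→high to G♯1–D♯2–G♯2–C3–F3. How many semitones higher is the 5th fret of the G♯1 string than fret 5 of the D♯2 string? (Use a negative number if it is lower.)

G♯1 at fret 5 → C♯2 (MIDI 37); D♯2 at fret 5 → G♯2 (MIDI 44).
37 − 44 = -7, so the two pitches are 7 semitones apart.

-7 semitones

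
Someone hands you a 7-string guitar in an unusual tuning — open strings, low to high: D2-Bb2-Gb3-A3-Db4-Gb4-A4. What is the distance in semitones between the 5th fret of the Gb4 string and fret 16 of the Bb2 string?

9 semitones

Gb4 at fret 5 → B4 (MIDI 71); Bb2 at fret 16 → D4 (MIDI 62).
71 − 62 = 9, so the two pitches are 9 semitones apart, with B4 the higher.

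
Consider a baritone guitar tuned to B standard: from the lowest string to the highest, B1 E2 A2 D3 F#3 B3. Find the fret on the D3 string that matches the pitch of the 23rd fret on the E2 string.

E2 at fret 23 is E2 + 23 semitones = D#4.
The open D3 string is 10 semitones above the open E2, so the same pitch on the D3 string lies at fret 23 − 10 = 13.

13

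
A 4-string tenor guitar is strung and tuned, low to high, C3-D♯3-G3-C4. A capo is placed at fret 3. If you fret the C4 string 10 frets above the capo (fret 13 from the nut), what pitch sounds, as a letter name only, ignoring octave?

C♯

The capo raises the open C4 by 3 semitones to D♯4; fretting 10 more gives C4 + 3 + 10 = C4 + 13 semitones, landing on C♯.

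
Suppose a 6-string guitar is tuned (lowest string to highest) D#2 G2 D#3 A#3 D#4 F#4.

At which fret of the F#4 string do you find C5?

C5 is 6 semitones above the open F#4 (F#–G–G#–A–A#–B–C), so it sits at fret 6.

6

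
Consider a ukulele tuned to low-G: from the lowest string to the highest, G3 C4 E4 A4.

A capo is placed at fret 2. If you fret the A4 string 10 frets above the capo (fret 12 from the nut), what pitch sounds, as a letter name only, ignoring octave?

The capo raises the open A4 by 2 semitones to B4; fretting 10 more gives A4 + 2 + 10 = A4 + 12 semitones, landing on A.

A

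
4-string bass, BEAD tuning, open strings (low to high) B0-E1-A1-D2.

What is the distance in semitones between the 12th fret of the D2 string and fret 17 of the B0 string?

10 semitones

D2 at fret 12 → D3 (MIDI 50); B0 at fret 17 → E2 (MIDI 40).
50 − 40 = 10, so the two pitches are 10 semitones apart, with D3 the higher.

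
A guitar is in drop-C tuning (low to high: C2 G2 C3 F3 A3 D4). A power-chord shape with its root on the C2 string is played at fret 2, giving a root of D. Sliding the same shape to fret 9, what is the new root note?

A

Moving from fret 2 to fret 9 shifts the root by 7 semitones.
D up 7 semitones is A.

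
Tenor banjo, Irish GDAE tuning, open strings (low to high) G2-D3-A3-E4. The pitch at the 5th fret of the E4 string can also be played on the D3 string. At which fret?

Fret 5 on E4 is MIDI 64 + 5 = 69 (A4). On the D3 string (open MIDI 50), that pitch is 69 − 50 = fret 19.

19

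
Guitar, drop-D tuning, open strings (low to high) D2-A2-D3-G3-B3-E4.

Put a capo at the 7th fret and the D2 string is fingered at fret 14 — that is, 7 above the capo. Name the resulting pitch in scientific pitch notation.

E3

The capo raises the open D2 by 7 semitones to A2; fretting 7 more gives D2 + 7 + 7 = D2 + 14 semitones = E3.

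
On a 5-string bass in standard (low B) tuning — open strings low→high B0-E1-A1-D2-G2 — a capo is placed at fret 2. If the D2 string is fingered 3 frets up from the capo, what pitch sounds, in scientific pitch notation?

The capo raises the open D2 by 2 semitones to E2; fretting 3 more gives D2 + 2 + 3 = D2 + 5 semitones = G2.

G2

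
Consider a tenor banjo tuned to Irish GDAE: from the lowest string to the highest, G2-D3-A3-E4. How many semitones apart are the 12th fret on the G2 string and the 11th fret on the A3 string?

G2 at fret 12 → G3 (MIDI 55); A3 at fret 11 → G♯4 (MIDI 68).
55 − 68 = -13, so the two pitches are 13 semitones apart, with G♯4 the higher.

13 semitones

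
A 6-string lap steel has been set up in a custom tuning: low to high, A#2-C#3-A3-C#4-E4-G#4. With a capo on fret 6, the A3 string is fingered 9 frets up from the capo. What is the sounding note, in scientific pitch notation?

C5

The capo raises the open A3 by 6 semitones to D#4; fretting 9 more gives A3 + 6 + 9 = A3 + 15 semitones = C5.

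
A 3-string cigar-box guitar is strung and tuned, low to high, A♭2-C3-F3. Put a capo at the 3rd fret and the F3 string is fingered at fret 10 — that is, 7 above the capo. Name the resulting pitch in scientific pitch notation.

The capo raises the open F3 by 3 semitones to A♭3; fretting 7 more gives F3 + 3 + 7 = F3 + 10 semitones = E♭4.

E♭4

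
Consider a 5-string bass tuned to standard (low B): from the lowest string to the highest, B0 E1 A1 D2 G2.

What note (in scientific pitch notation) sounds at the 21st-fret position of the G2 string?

Each fret is one semitone, so G2 + 21 = E4.

E4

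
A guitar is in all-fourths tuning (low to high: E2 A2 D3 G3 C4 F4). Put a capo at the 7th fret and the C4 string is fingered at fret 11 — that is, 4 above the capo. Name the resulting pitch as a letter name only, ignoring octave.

B

The capo raises the open C4 by 7 semitones to G4; fretting 4 more gives C4 + 7 + 4 = C4 + 11 semitones, landing on B.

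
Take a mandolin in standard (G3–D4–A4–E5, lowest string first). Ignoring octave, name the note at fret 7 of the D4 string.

A

The open D4 string plus 7 semitones: D–D#–E–F–F#–G–G#–A.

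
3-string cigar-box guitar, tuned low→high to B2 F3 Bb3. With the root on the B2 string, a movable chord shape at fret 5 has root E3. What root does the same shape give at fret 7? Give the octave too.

Gb3

Moving from fret 5 to fret 7 shifts the root by 2 semitones.
E3 up 2 semitones is Gb3.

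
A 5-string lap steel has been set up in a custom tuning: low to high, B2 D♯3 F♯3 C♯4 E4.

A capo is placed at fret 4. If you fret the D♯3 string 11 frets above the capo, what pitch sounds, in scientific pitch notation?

F♯4

The capo raises the open D♯3 by 4 semitones to G3; fretting 11 more gives D♯3 + 4 + 11 = D♯3 + 15 semitones = F♯4.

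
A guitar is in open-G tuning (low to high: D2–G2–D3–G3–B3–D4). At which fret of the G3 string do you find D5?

D5 is 19 semitones above the open G3 (G–G#–A–A#–…–C–C#–D), so it sits at fret 19.

19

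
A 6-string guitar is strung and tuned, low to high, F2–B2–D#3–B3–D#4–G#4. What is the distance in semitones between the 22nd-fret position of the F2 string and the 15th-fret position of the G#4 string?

F2 at fret 22 → D#4 (MIDI 63); G#4 at fret 15 → B5 (MIDI 83).
63 − 83 = -20, so the two pitches are 20 semitones apart, with B5 the higher.

20 semitones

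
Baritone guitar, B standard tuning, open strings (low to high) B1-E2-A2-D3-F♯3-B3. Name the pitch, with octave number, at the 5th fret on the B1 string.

B1 is MIDI 35. Adding 5 gives 40, which is E2.

E2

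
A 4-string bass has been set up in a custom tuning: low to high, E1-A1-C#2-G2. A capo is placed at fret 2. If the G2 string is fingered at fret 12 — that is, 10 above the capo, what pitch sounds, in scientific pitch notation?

The capo raises the open G2 by 2 semitones to A2; fretting 10 more gives G2 + 2 + 10 = G2 + 12 semitones = G3.

G3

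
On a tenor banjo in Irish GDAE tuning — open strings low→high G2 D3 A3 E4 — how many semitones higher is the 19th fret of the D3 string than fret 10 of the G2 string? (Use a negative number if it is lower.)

16 semitones

D3 at fret 19 → A4 (MIDI 69); G2 at fret 10 → F3 (MIDI 53).
69 − 53 = 16, so the two pitches are 16 semitones apart.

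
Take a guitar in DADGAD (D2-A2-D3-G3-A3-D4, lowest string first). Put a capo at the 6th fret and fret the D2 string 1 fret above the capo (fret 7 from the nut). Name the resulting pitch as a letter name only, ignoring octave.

The capo raises the open D2 by 6 semitones to G#2; fretting 1 more gives D2 + 6 + 1 = D2 + 7 semitones, landing on A.

A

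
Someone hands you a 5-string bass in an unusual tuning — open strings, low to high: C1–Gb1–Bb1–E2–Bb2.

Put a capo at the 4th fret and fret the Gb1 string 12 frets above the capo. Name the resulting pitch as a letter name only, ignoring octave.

The capo raises the open Gb1 by 4 semitones to Bb1; fretting 12 more gives Gb1 + 4 + 12 = Gb1 + 16 semitones, landing on Bb.

Bb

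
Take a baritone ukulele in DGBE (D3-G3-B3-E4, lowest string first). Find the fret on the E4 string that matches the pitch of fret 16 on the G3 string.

7

G3 at fret 16 is G3 + 16 semitones = B4.
The open E4 string is 9 semitones above the open G3, so the same pitch on the E4 string lies at fret 16 − 9 = 7.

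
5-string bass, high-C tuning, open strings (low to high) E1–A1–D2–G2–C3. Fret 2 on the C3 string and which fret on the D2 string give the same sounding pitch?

12

Fret 2 on C3 is MIDI 48 + 2 = 50 (D3). On the D2 string (open MIDI 38), that pitch is 50 − 38 = fret 12.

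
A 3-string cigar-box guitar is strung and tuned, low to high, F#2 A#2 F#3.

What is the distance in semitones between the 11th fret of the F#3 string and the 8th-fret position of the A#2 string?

F#3 at fret 11 → F4 (MIDI 65); A#2 at fret 8 → F#3 (MIDI 54).
65 − 54 = 11, so the two pitches are 11 semitones apart, with F4 the higher.

11 semitones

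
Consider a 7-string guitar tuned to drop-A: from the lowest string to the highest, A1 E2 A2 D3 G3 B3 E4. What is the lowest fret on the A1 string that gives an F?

8

From A1, count semitones up the chromatic scale until reaching F: A–A#–B–C–C#–D–D#–E–F — 8 steps.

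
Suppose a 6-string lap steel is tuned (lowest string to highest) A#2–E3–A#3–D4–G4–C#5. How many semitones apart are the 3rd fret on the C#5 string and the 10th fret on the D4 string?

4 semitones

C#5 at fret 3 → E5 (MIDI 76); D4 at fret 10 → C5 (MIDI 72).
76 − 72 = 4, so the two pitches are 4 semitones apart, with E5 the higher.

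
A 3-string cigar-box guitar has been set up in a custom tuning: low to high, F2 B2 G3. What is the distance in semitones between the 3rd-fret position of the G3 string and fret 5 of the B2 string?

6 semitones

G3 at fret 3 → Bb3 (MIDI 58); B2 at fret 5 → E3 (MIDI 52).
58 − 52 = 6, so the two pitches are 6 semitones apart, with Bb3 the higher.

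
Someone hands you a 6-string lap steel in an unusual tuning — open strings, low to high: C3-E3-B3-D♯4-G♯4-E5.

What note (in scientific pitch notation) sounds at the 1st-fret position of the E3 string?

Each fret is one semitone, so E3 + 1 = F3.

F3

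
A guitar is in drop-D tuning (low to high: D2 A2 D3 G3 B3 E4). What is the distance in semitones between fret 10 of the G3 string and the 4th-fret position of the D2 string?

G3 at fret 10 → F4 (MIDI 65); D2 at fret 4 → F#2 (MIDI 42).
65 − 42 = 23, so the two pitches are 23 semitones apart, with F4 the higher.

23 semitones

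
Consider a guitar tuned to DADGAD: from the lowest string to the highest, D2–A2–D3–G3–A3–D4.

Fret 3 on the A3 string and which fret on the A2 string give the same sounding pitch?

15

A3 at fret 3 is A3 + 3 semitones = C4.
The open A2 string is 12 semitones below the open A3, so the same pitch on the A2 string lies at fret 3 + 12 = 15.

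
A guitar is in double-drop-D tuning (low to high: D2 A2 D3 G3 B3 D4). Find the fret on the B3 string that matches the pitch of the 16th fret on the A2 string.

2

A2 at fret 16 is A2 + 16 semitones = C♯4.
The open B3 string is 14 semitones above the open A2, so the same pitch on the B3 string lies at fret 16 − 14 = 2.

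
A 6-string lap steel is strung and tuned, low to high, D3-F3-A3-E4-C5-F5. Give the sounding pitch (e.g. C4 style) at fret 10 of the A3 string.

Each fret is one semitone, so A3 + 10 = G4.

G4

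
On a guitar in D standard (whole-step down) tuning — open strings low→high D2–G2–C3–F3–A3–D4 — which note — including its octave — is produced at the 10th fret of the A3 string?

Each fret is one semitone, so A3 + 10 = G4.

G4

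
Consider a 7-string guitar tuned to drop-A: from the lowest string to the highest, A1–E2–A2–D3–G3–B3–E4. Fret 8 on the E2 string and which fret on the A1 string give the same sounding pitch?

15

E2 at fret 8 is E2 + 8 semitones = C3.
The open A1 string is 7 semitones below the open E2, so the same pitch on the A1 string lies at fret 8 + 7 = 15.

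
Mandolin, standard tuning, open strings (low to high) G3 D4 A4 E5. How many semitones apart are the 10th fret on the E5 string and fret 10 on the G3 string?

E5 at fret 10 → D6 (MIDI 86); G3 at fret 10 → F4 (MIDI 65).
86 − 65 = 21, so the two pitches are 21 semitones apart, with D6 the higher.

21 semitones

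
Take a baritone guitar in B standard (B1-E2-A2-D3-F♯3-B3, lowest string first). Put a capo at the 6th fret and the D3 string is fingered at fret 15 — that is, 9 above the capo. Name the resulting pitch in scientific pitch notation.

F4

The capo raises the open D3 by 6 semitones to G♯3; fretting 9 more gives D3 + 6 + 9 = D3 + 15 semitones = F4.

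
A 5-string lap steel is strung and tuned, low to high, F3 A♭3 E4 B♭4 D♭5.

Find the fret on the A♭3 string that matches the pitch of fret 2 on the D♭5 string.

19

Fret 2 on D♭5 is MIDI 73 + 2 = 75 (E♭5). On the A♭3 string (open MIDI 56), that pitch is 75 − 56 = fret 19.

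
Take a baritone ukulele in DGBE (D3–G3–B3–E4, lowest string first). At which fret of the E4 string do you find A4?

5

A4 is 5 semitones above the open E4 (E–F–F#–G–G#–A), so it sits at fret 5.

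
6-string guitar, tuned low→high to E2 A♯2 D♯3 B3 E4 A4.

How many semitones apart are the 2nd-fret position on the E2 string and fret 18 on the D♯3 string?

27 semitones

E2 at fret 2 → F♯2 (MIDI 42); D♯3 at fret 18 → A4 (MIDI 69).
42 − 69 = -27, so the two pitches are 27 semitones apart, with A4 the higher.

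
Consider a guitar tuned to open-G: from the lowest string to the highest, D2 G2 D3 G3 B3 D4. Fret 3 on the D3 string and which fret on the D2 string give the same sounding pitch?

15

D3 at fret 3 is D3 + 3 semitones = F3.
The open D2 string is 12 semitones below the open D3, so the same pitch on the D2 string lies at fret 3 + 12 = 15.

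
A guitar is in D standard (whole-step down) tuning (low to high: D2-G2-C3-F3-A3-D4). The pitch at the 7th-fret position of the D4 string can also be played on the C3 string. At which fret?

D4 at fret 7 is D4 + 7 semitones = A4.
The open C3 string is 14 semitones below the open D4, so the same pitch on the C3 string lies at fret 7 + 14 = 21.

21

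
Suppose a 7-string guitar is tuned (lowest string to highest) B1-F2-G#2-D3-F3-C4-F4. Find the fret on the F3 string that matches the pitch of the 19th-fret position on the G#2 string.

Fret 19 on G#2 is MIDI 44 + 19 = 63 (D#4). On the F3 string (open MIDI 53), that pitch is 63 − 53 = fret 10.

10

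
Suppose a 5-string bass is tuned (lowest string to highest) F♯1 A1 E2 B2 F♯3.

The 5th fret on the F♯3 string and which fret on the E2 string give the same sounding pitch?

19

F♯3 at fret 5 is F♯3 + 5 semitones = B3.
The open E2 string is 14 semitones below the open F♯3, so the same pitch on the E2 string lies at fret 5 + 14 = 19.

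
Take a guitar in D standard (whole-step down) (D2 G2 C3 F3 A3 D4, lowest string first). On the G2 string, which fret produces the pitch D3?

D3 is 7 semitones above the open G2 (G–G#–A–A#–B–C–C#–D), so it sits at fret 7.

7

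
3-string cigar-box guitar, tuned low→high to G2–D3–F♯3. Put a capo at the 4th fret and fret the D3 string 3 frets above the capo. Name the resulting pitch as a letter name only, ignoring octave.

A

The capo raises the open D3 by 4 semitones to F♯3; fretting 3 more gives D3 + 4 + 3 = D3 + 7 semitones, landing on A.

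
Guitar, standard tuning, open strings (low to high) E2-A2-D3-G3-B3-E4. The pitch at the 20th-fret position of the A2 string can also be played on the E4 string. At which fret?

A2 at fret 20 is A2 + 20 semitones = F4.
The open E4 string is 19 semitones above the open A2, so the same pitch on the E4 string lies at fret 20 − 19 = 1.

1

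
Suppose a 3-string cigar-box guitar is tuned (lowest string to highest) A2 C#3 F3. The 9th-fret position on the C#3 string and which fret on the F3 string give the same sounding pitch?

5

Fret 9 on C#3 is MIDI 49 + 9 = 58 (A#3). On the F3 string (open MIDI 53), that pitch is 58 − 53 = fret 5.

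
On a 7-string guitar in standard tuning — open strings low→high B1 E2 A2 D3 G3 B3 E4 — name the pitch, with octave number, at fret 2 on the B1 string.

The open B1 string plus 2 semitones: B–C–C#.
The walk passes from B into C once, so the octave number goes from 1 to 2.
(Equivalently spelled Db2.)

C#2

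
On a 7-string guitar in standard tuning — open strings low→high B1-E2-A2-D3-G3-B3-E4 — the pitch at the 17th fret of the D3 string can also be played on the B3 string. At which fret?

8

D3 at fret 17 is D3 + 17 semitones = G4.
The open B3 string is 9 semitones above the open D3, so the same pitch on the B3 string lies at fret 17 − 9 = 8.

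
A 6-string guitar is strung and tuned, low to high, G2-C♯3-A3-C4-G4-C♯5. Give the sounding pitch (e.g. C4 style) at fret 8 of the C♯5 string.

A5

C♯5 is MIDI 73. Adding 8 gives 81, which is A5.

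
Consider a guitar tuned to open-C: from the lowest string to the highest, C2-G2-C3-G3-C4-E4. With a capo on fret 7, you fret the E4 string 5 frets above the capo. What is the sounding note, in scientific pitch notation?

E5

The capo raises the open E4 by 7 semitones to B4; fretting 5 more gives E4 + 7 + 5 = E4 + 12 semitones = E5.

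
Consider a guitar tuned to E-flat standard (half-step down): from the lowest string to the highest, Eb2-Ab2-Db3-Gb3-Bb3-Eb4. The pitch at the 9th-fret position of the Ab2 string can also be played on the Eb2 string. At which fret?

Ab2 at fret 9 is Ab2 + 9 semitones = F3.
The open Eb2 string is 5 semitones below the open Ab2, so the same pitch on the Eb2 string lies at fret 9 + 5 = 14.

14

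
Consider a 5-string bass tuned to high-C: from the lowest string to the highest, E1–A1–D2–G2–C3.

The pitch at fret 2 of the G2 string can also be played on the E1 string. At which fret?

17

G2 at fret 2 is G2 + 2 semitones = A2.
The open E1 string is 15 semitones below the open G2, so the same pitch on the E1 string lies at fret 2 + 15 = 17.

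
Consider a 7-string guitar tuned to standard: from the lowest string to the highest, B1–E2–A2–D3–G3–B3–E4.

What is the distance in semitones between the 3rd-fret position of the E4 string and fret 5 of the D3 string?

12 semitones

E4 at fret 3 → G4 (MIDI 67); D3 at fret 5 → G3 (MIDI 55).
67 − 55 = 12, so the two pitches are 12 semitones apart, with G4 the higher.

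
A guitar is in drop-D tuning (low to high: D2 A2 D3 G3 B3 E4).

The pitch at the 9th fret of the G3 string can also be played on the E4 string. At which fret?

G3 at fret 9 is G3 + 9 semitones = E4.
The open E4 string is 9 semitones above the open G3, so the same pitch on the E4 string lies at fret 9 − 9 = 0.

0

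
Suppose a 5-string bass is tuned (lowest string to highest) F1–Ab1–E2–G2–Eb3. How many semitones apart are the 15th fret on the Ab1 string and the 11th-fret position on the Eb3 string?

Ab1 at fret 15 → B2 (MIDI 47); Eb3 at fret 11 → D4 (MIDI 62).
47 − 62 = -15, so the two pitches are 15 semitones apart, with D4 the higher.

15 semitones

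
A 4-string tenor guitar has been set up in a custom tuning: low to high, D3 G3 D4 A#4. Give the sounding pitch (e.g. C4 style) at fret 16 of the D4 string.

F#5

Each fret is one semitone, so D4 + 16 = F#5.
(Equivalently spelled Gb5.)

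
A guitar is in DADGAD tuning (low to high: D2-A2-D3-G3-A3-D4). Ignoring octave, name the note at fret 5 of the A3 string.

D

The open A3 string plus 5 semitones: A–A#–B–C–C#–D.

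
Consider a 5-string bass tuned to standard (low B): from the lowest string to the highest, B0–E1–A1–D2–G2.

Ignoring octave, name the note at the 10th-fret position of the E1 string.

The open E1 string plus 10 semitones: E–F–F#–G–…–C–C#–D.

D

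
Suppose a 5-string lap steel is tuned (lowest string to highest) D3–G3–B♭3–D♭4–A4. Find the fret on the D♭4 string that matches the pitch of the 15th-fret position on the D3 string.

4

Fret 15 on D3 is MIDI 50 + 15 = 65 (F4). On the D♭4 string (open MIDI 61), that pitch is 65 − 61 = fret 4.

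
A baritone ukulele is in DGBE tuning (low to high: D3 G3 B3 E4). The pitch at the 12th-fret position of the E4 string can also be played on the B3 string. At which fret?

E4 at fret 12 is E4 + 12 semitones = E5.
The open B3 string is 5 semitones below the open E4, so the same pitch on the B3 string lies at fret 12 + 5 = 17.

17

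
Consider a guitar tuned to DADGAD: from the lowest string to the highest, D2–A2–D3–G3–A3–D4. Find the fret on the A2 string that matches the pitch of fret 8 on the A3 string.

A3 at fret 8 is A3 + 8 semitones = F4.
The open A2 string is 12 semitones below the open A3, so the same pitch on the A2 string lies at fret 8 + 12 = 20.

20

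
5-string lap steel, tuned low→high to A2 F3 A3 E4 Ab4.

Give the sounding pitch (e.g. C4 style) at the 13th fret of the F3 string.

Each fret is one semitone, so F3 + 13 = Gb4.
(Equivalently spelled F#4.)

Gb4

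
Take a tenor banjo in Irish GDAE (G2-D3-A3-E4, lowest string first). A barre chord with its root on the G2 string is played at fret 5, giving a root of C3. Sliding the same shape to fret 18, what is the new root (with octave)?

C♯4

Moving from fret 5 to fret 18 shifts the root by 13 semitones.
C3 up 13 semitones is C♯4.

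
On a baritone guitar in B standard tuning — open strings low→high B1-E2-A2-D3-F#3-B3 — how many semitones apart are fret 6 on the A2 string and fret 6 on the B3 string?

14 semitones

A2 at fret 6 → D#3 (MIDI 51); B3 at fret 6 → F4 (MIDI 65).
51 − 65 = -14, so the two pitches are 14 semitones apart, with F4 the higher.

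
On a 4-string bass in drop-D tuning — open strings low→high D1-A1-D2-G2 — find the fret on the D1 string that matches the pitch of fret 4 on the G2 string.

G2 at fret 4 is G2 + 4 semitones = B2.
The open D1 string is 17 semitones below the open G2, so the same pitch on the D1 string lies at fret 4 + 17 = 21.

21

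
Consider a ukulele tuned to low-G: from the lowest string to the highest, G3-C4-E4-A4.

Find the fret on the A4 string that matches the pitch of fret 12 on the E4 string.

7

E4 at fret 12 is E4 + 12 semitones = E5.
The open A4 string is 5 semitones above the open E4, so the same pitch on the A4 string lies at fret 12 − 5 = 7.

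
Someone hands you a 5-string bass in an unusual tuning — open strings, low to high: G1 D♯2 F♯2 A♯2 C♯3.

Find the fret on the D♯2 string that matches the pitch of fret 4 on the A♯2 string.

11

A♯2 at fret 4 is A♯2 + 4 semitones = D3.
The open D♯2 string is 7 semitones below the open A♯2, so the same pitch on the D♯2 string lies at fret 4 + 7 = 11.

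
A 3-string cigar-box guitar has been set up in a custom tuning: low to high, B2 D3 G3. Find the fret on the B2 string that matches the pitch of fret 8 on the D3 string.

11

D3 at fret 8 is D3 + 8 semitones = A#3.
The open B2 string is 3 semitones below the open D3, so the same pitch on the B2 string lies at fret 8 + 3 = 11.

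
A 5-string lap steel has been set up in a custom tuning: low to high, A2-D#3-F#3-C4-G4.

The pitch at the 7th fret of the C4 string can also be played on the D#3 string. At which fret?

16

C4 at fret 7 is C4 + 7 semitones = G4.
The open D#3 string is 9 semitones below the open C4, so the same pitch on the D#3 string lies at fret 7 + 9 = 16.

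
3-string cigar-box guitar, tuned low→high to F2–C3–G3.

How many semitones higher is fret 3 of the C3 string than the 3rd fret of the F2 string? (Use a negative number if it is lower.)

C3 at fret 3 → D#3 (MIDI 51); F2 at fret 3 → G#2 (MIDI 44).
51 − 44 = 7, so the two pitches are 7 semitones apart.

7 semitones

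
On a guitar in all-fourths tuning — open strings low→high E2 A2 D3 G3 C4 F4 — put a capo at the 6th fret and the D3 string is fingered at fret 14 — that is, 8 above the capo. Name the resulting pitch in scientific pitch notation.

E4

The capo raises the open D3 by 6 semitones to G#3; fretting 8 more gives D3 + 6 + 8 = D3 + 14 semitones = E4.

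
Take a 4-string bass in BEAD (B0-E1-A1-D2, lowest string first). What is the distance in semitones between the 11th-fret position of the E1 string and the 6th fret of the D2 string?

5 semitones

E1 at fret 11 → D♯2 (MIDI 39); D2 at fret 6 → G♯2 (MIDI 44).
39 − 44 = -5, so the two pitches are 5 semitones apart, with G♯2 the higher.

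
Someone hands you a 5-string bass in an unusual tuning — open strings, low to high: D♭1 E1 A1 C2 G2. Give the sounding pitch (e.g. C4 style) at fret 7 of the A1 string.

E2

A1 is MIDI 33. Adding 7 gives 40, which is E2.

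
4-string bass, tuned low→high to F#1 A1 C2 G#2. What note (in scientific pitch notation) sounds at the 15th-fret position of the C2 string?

C2 is MIDI 36. Adding 15 gives 51, which is D#3.

D#3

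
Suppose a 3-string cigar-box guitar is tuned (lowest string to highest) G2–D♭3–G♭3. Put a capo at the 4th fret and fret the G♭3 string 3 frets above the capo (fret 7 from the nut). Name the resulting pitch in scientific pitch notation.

The capo raises the open G♭3 by 4 semitones to B♭3; fretting 3 more gives G♭3 + 4 + 3 = G♭3 + 7 semitones = D♭4.
(Also written C♯.)

D♭4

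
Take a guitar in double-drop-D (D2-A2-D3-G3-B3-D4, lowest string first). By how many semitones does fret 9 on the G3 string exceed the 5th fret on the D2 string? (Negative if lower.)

21 semitones

G3 at fret 9 → E4 (MIDI 64); D2 at fret 5 → G2 (MIDI 43).
64 − 43 = 21, so the two pitches are 21 semitones apart.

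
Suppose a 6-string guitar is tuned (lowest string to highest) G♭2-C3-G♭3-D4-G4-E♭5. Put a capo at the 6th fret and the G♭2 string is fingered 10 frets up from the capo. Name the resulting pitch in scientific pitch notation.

B♭3

The capo raises the open G♭2 by 6 semitones to C3; fretting 10 more gives G♭2 + 6 + 10 = G♭2 + 16 semitones = B♭3.
(Also written A♯.)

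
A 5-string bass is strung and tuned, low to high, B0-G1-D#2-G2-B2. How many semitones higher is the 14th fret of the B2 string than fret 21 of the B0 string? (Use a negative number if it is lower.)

B2 at fret 14 → C#4 (MIDI 61); B0 at fret 21 → G#2 (MIDI 44).
61 − 44 = 17, so the two pitches are 17 semitones apart.

17 semitones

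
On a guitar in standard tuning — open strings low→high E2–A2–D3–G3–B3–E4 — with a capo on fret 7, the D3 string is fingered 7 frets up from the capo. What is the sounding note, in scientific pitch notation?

E4

The capo raises the open D3 by 7 semitones to A3; fretting 7 more gives D3 + 7 + 7 = D3 + 14 semitones = E4.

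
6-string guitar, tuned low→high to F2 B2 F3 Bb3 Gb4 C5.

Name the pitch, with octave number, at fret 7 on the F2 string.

C3

The open F2 string plus 7 semitones: F–Gb–G–Ab–A–Bb–B–C.
The walk passes from B into C once, so the octave number goes from 2 to 3.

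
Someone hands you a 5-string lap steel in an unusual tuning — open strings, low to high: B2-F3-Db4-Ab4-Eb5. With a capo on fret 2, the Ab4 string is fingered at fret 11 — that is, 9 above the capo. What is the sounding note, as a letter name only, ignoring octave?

G

The capo raises the open Ab4 by 2 semitones to Bb4; fretting 9 more gives Ab4 + 2 + 9 = Ab4 + 11 semitones, landing on G.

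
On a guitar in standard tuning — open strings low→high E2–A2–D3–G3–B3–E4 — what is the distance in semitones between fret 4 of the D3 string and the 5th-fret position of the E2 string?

D3 at fret 4 → F♯3 (MIDI 54); E2 at fret 5 → A2 (MIDI 45).
54 − 45 = 9, so the two pitches are 9 semitones apart, with F♯3 the higher.

9 semitones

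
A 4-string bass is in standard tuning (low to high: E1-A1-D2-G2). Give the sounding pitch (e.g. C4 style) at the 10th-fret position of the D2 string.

The open D2 string plus 10 semitones: D–D#–E–F–…–A#–B–C.
The walk passes from B into C once, so the octave number goes from 2 to 3.

C3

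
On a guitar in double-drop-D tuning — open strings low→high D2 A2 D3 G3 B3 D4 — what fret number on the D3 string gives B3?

B3 is 9 semitones above the open D3 (D–D#–E–F–F#–G–G#–A–A#–B), so it sits at fret 9.

9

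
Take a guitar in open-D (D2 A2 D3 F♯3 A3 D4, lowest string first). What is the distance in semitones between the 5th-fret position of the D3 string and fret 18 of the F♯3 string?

17 semitones

D3 at fret 5 → G3 (MIDI 55); F♯3 at fret 18 → C5 (MIDI 72).
55 − 72 = -17, so the two pitches are 17 semitones apart, with C5 the higher.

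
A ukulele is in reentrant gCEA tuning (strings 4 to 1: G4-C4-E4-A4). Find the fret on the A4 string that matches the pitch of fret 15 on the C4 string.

C4 at fret 15 is C4 + 15 semitones = D♯5.
The open A4 string is 9 semitones above the open C4, so the same pitch on the A4 string lies at fret 15 − 9 = 6.

6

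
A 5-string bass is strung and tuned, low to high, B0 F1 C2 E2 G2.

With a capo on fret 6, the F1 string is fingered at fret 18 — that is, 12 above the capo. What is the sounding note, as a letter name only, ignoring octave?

The capo raises the open F1 by 6 semitones to B1; fretting 12 more gives F1 + 6 + 12 = F1 + 18 semitones, landing on B.

B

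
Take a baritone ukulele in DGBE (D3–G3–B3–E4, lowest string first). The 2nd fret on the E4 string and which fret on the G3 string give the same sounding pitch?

Fret 2 on E4 is MIDI 64 + 2 = 66 (F#4). On the G3 string (open MIDI 55), that pitch is 66 − 55 = fret 11.

11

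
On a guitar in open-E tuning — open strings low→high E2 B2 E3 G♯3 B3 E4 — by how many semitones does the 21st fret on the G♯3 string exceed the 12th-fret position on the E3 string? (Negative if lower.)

G♯3 at fret 21 → F5 (MIDI 77); E3 at fret 12 → E4 (MIDI 64).
77 − 64 = 13, so the two pitches are 13 semitones apart.

13 semitones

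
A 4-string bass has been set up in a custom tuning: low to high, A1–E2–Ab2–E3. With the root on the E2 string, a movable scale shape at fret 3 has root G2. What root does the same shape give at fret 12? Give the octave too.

E3

Moving from fret 3 to fret 12 shifts the root by 9 semitones.
G2 up 9 semitones is E3.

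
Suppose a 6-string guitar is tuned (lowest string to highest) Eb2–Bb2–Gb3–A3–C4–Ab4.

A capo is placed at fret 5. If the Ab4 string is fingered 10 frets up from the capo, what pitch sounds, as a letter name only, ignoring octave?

The capo raises the open Ab4 by 5 semitones to Db5; fretting 10 more gives Ab4 + 5 + 10 = Ab4 + 15 semitones, landing on B.

B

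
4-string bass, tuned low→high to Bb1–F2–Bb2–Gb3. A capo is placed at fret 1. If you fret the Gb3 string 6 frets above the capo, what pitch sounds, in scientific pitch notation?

The capo raises the open Gb3 by 1 semitone to G3; fretting 6 more gives Gb3 + 1 + 6 = Gb3 + 7 semitones = Db4.

Db4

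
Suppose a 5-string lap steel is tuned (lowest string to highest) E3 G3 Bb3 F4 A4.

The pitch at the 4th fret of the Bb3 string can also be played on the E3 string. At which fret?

Fret 4 on Bb3 is MIDI 58 + 4 = 62 (D4). On the E3 string (open MIDI 52), that pitch is 62 − 52 = fret 10.

10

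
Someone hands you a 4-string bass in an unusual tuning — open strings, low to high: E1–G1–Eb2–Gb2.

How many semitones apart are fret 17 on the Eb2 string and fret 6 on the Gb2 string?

8 semitones

Eb2 at fret 17 → Ab3 (MIDI 56); Gb2 at fret 6 → C3 (MIDI 48).
56 − 48 = 8, so the two pitches are 8 semitones apart, with Ab3 the higher.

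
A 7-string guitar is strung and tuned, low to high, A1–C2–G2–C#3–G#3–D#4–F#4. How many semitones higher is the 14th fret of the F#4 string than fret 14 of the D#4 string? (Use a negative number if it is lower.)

3 semitones

F#4 at fret 14 → G#5 (MIDI 80); D#4 at fret 14 → F5 (MIDI 77).
80 − 77 = 3, so the two pitches are 3 semitones apart.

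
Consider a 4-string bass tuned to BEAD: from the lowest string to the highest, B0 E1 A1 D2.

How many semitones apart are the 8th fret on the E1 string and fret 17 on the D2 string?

E1 at fret 8 → C2 (MIDI 36); D2 at fret 17 → G3 (MIDI 55).
36 − 55 = -19, so the two pitches are 19 semitones apart, with G3 the higher.

19 semitones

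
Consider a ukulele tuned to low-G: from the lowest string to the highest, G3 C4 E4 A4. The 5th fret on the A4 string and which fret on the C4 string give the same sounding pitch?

A4 at fret 5 is A4 + 5 semitones = D5.
The open C4 string is 9 semitones below the open A4, so the same pitch on the C4 string lies at fret 5 + 9 = 14.

14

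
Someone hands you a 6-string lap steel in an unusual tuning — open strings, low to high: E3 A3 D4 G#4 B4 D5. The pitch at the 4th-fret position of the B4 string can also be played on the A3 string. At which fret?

18

Fret 4 on B4 is MIDI 71 + 4 = 75 (D#5). On the A3 string (open MIDI 57), that pitch is 75 − 57 = fret 18.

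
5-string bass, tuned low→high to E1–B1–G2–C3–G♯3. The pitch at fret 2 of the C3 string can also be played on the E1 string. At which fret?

C3 at fret 2 is C3 + 2 semitones = D3.
The open E1 string is 20 semitones below the open C3, so the same pitch on the E1 string lies at fret 2 + 20 = 22.

22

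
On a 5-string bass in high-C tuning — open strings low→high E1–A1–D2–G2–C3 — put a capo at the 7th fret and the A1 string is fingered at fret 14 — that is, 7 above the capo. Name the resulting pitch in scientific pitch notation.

The capo raises the open A1 by 7 semitones to E2; fretting 7 more gives A1 + 7 + 7 = A1 + 14 semitones = B2.

B2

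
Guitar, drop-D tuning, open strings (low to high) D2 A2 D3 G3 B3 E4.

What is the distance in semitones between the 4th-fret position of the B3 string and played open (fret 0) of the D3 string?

13 semitones

B3 at fret 4 → D#4 (MIDI 63); D3 at fret 0 → D3 (MIDI 50).
63 − 50 = 13, so the two pitches are 13 semitones apart, with D#4 the higher.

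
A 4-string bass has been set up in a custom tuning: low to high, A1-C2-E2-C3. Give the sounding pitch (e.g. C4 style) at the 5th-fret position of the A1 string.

Each fret is one semitone, so A1 + 5 = D2.

D2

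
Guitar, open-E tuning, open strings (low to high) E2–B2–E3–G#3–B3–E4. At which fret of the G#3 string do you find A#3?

A#3 is 2 semitones above the open G#3 (G#–A–A#), so it sits at fret 2.

2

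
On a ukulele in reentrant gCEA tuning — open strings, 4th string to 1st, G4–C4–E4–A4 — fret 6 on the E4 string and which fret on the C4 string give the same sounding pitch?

10

Fret 6 on E4 is MIDI 64 + 6 = 70 (A♯4). On the C4 string (open MIDI 60), that pitch is 70 − 60 = fret 10.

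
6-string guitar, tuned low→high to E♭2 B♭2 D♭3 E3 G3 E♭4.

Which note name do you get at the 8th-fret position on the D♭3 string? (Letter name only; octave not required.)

D♭3 is MIDI 49. Adding 8 gives 57; 57 mod 12 = 9, i.e. A.

A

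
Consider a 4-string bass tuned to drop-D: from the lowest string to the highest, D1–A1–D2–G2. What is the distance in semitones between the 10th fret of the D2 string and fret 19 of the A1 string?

D2 at fret 10 → C3 (MIDI 48); A1 at fret 19 → E3 (MIDI 52).
48 − 52 = -4, so the two pitches are 4 semitones apart, with E3 the higher.

4 semitones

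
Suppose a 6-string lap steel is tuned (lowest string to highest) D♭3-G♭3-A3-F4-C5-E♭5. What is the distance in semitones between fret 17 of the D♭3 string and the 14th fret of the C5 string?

20 semitones

D♭3 at fret 17 → G♭4 (MIDI 66); C5 at fret 14 → D6 (MIDI 86).
66 − 86 = -20, so the two pitches are 20 semitones apart, with D6 the higher.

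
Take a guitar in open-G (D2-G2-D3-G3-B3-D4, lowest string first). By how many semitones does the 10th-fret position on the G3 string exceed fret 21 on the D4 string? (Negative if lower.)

G3 at fret 10 → F4 (MIDI 65); D4 at fret 21 → B5 (MIDI 83).
65 − 83 = -18, so the two pitches are 18 semitones apart.

-18 semitones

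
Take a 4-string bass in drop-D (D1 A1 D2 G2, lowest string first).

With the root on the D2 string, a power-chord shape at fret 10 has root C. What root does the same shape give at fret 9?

B

Moving from fret 10 to fret 9 shifts the root by -1 semitone.
C down 1 semitone is B.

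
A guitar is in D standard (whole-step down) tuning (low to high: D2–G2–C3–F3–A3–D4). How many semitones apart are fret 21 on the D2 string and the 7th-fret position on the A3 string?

5 semitones

D2 at fret 21 → B3 (MIDI 59); A3 at fret 7 → E4 (MIDI 64).
59 − 64 = -5, so the two pitches are 5 semitones apart, with E4 the higher.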